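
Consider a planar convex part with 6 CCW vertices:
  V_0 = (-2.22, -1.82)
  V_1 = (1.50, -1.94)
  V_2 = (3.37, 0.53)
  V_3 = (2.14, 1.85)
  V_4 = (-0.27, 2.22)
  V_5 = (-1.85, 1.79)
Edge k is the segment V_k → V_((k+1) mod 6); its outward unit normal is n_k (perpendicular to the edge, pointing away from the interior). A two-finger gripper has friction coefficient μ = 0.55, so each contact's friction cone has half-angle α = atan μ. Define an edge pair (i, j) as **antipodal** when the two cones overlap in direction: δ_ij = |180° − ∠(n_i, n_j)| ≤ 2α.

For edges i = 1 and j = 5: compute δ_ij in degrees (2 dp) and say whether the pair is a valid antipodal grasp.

δ = 31.28°, valid

α = atan 0.55 = 28.81°;  2α = 57.62°
edge 1: e_1 = (+1.87, +2.47);  n_1 = (+0.7973, -0.6036)
edge 5: e_5 = (-0.37, -3.61);  n_5 = (-0.9948, +0.1020)
∠(n_1, n_5) = 148.72°
δ = |180° − 148.72°| = 31.28°
31.28° ≤ 2α = 57.62°  →  valid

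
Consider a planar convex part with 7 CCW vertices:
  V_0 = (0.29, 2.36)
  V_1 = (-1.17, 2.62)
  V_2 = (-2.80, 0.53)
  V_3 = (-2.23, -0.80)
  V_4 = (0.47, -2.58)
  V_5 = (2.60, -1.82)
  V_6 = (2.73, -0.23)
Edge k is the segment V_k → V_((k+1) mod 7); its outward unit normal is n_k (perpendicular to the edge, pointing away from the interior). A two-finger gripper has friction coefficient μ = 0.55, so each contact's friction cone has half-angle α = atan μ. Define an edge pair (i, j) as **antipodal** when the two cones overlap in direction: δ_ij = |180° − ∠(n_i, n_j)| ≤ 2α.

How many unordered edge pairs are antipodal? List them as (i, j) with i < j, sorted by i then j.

α = atan 0.55 = 28.81°;  2α = 57.62°
n_0 = (+0.1753, +0.9845)
n_1 = (-0.7885, +0.6150)
n_2 = (-0.9191, -0.3939)
n_3 = (-0.5504, -0.8349)
n_4 = (+0.3361, -0.9418)
n_5 = (+0.9967, -0.0815)
n_6 = (+0.7279, +0.6857)
  (0,1): δ = 117.85°  ·
  (0,2): δ = 56.70°  ✓
  (0,3): δ = 23.30°  ✓
  (0,4): δ = 29.73°  ✓
  (0,5): δ = 95.42°  ·
  (0,6): δ = 143.39°  ·
  (1,2): δ = 118.85°  ·
  (1,3): δ = 85.44°  ·
  (1,4): δ = 32.41°  ✓
  (1,5): δ = 33.28°  ✓
  (1,6): δ = 81.24°  ·
  (2,3): δ = 146.59°  ·
  (2,4): δ = 93.56°  ·
  (2,5): δ = 27.87°  ✓
  (2,6): δ = 20.09°  ✓
  (3,4): δ = 126.97°  ·
  (3,5): δ = 61.28°  ·
  (3,6): δ = 13.31°  ✓
  (4,5): δ = 114.31°  ·
  (4,6): δ = 66.34°  ·
  (5,6): δ = 132.03°  ·
antipodal pairs: 8

count = 8; pairs: (0,2), (0,3), (0,4), (1,4), (1,5), (2,5), (2,6), (3,6)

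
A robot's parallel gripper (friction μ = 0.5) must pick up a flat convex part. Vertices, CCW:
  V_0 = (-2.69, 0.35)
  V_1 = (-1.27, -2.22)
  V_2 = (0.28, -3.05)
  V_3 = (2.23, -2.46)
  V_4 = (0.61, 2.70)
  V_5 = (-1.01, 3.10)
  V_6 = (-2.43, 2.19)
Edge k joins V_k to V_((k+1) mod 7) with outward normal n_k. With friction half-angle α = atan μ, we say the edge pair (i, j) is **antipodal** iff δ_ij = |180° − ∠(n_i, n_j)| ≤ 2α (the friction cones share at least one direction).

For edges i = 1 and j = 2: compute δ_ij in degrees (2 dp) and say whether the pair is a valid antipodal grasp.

α = atan 0.5 = 26.57°;  2α = 53.13°
edge 1: e_1 = (+1.55, -0.83);  n_1 = (-0.4721, -0.8816)
edge 2: e_2 = (+1.95, +0.59);  n_2 = (+0.2896, -0.9571)
∠(n_1, n_2) = 45.00°
δ = |180° − 45.00°| = 135.00°
135.00° > 2α = 53.13°  →  invalid

δ = 135.00°, invalid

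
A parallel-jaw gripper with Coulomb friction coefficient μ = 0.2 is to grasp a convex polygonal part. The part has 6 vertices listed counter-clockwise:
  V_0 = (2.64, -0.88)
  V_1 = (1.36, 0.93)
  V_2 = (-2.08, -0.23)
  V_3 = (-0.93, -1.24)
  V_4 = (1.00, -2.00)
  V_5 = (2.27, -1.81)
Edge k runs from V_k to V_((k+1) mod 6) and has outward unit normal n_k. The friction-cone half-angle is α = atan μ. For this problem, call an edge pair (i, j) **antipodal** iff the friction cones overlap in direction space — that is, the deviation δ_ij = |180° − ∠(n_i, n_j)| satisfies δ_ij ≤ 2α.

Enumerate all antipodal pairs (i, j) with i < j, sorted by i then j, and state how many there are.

count = 2; pairs: (0,2), (1,4)

α = atan 0.2 = 11.31°;  2α = 22.62°
n_0 = (+0.8165, +0.5774)
n_1 = (-0.3195, +0.9476)
n_2 = (-0.6599, -0.7514)
n_3 = (-0.3664, -0.9305)
n_4 = (+0.1480, -0.9890)
n_5 = (+0.9292, -0.3697)
  (0,1): δ = 106.63°  ·
  (0,2): δ = 13.44°  ✓
  (0,3): δ = 33.24°  ·
  (0,4): δ = 63.24°  ·
  (0,5): δ = 123.04°  ·
  (1,2): δ = 59.93°  ·
  (1,3): δ = 40.13°  ·
  (1,4): δ = 10.13°  ✓
  (1,5): δ = 49.67°  ·
  (2,3): δ = 160.20°  ·
  (2,4): δ = 130.20°  ·
  (2,5): δ = 70.40°  ·
  (3,4): δ = 150.00°  ·
  (3,5): δ = 90.20°  ·
  (4,5): δ = 120.20°  ·
antipodal pairs: 2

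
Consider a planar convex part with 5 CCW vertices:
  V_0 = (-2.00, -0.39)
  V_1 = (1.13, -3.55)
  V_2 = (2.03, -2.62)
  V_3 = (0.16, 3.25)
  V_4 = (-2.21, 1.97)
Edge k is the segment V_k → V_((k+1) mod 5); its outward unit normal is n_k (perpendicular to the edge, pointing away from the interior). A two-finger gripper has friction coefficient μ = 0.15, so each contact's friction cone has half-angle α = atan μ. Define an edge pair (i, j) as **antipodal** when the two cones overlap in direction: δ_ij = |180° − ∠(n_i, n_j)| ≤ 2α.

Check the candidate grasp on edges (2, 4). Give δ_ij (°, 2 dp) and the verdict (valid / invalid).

α = atan 0.15 = 8.53°;  2α = 17.06°
edge 2: e_2 = (-1.87, +5.87);  n_2 = (+0.9528, +0.3035)
edge 4: e_4 = (+0.21, -2.36);  n_4 = (-0.9961, -0.0886)
∠(n_2, n_4) = 167.41°
δ = |180° − 167.41°| = 12.59°
12.59° ≤ 2α = 17.06°  →  valid

δ = 12.59°, valid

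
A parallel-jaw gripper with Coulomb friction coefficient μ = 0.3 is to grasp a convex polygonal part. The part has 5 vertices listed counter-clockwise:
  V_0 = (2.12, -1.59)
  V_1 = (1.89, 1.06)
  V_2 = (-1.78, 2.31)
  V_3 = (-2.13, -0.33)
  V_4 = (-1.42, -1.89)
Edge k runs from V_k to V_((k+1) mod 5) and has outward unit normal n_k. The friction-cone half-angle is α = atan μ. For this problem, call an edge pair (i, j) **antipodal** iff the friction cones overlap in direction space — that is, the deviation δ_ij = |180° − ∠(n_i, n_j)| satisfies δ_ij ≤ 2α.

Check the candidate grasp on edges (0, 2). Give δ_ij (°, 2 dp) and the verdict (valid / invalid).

α = atan 0.3 = 16.70°;  2α = 33.40°
edge 0: e_0 = (-0.23, +2.65);  n_0 = (+0.9963, +0.0865)
edge 2: e_2 = (-0.35, -2.64);  n_2 = (-0.9913, +0.1314)
∠(n_0, n_2) = 167.49°
δ = |180° − 167.49°| = 12.51°
12.51° ≤ 2α = 33.40°  →  valid

δ = 12.51°, valid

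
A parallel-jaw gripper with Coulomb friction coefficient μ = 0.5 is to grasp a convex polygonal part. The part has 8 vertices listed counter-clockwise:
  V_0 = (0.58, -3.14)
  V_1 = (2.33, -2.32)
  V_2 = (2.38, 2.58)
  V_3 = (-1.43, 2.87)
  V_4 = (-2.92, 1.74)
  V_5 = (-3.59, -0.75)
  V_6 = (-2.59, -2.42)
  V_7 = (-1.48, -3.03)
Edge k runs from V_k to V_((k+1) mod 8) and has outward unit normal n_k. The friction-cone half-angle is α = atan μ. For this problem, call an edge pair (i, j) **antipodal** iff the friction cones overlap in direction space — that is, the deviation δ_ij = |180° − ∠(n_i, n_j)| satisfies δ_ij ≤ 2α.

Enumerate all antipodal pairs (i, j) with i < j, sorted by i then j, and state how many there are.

α = atan 0.5 = 26.57°;  2α = 53.13°
n_0 = (+0.4243, -0.9055)
n_1 = (+0.9999, -0.0102)
n_2 = (+0.0759, +0.9971)
n_3 = (-0.6043, +0.7968)
n_4 = (-0.9657, +0.2598)
n_5 = (-0.8579, -0.5137)
n_6 = (-0.4816, -0.8764)
n_7 = (-0.0533, -0.9986)
  (0,1): δ = 115.69°  ·
  (0,2): δ = 29.46°  ✓
  (0,3): δ = 12.07°  ✓
  (0,4): δ = 49.83°  ✓
  (0,5): δ = 95.81°  ·
  (0,6): δ = 126.10°  ·
  (0,7): δ = 151.84°  ·
  (1,2): δ = 93.77°  ·
  (1,3): δ = 52.24°  ✓
  (1,4): δ = 14.48°  ✓
  (1,5): δ = 31.50°  ✓
  (1,6): δ = 61.79°  ·
  (1,7): δ = 87.53°  ·
  (2,3): δ = 138.47°  ·
  (2,4): δ = 100.71°  ·
  (2,5): δ = 54.73°  ·
  (2,6): δ = 24.44°  ✓
  (2,7): δ = 1.30°  ✓
  (3,4): δ = 142.24°  ·
  (3,5): δ = 96.26°  ·
  (3,6): δ = 65.97°  ·
  (3,7): δ = 40.23°  ✓
  (4,5): δ = 134.03°  ·
  (4,6): δ = 103.73°  ·
  (4,7): δ = 78.00°  ·
  (5,6): δ = 149.70°  ·
  (5,7): δ = 123.97°  ·
  (6,7): δ = 154.27°  ·
antipodal pairs: 9

count = 9; pairs: (0,2), (0,3), (0,4), (1,3), (1,4), (1,5), (2,6), (2,7), (3,7)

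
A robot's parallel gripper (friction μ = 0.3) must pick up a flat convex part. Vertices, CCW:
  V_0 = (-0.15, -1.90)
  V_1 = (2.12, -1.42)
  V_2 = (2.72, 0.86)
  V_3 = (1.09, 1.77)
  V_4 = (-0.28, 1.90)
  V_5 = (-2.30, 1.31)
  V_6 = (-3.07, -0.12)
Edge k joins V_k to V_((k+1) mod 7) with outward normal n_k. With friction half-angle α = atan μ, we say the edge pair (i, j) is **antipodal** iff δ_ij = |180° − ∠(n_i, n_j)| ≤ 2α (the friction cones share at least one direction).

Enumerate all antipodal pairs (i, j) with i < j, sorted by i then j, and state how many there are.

α = atan 0.3 = 16.70°;  2α = 33.40°
n_0 = (+0.2069, -0.9784)
n_1 = (+0.9671, -0.2545)
n_2 = (+0.4875, +0.8731)
n_3 = (+0.0945, +0.9955)
n_4 = (-0.2804, +0.9599)
n_5 = (-0.8805, +0.4741)
n_6 = (-0.5205, -0.8539)
  (0,1): δ = 116.68°  ·
  (0,2): δ = 41.11°  ·
  (0,3): δ = 17.36°  ✓
  (0,4): δ = 4.34°  ✓
  (0,5): δ = 49.76°  ·
  (0,6): δ = 136.69°  ·
  (1,2): δ = 104.43°  ·
  (1,3): δ = 80.68°  ·
  (1,4): δ = 58.97°  ·
  (1,5): δ = 13.56°  ✓
  (1,6): δ = 73.38°  ·
  (2,3): δ = 156.25°  ·
  (2,4): δ = 134.54°  ·
  (2,5): δ = 89.13°  ·
  (2,6): δ = 2.19°  ✓
  (3,4): δ = 158.30°  ·
  (3,5): δ = 112.88°  ·
  (3,6): δ = 25.95°  ✓
  (4,5): δ = 134.58°  ·
  (4,6): δ = 47.65°  ·
  (5,6): δ = 93.07°  ·
antipodal pairs: 5

count = 5; pairs: (0,3), (0,4), (1,5), (2,6), (3,6)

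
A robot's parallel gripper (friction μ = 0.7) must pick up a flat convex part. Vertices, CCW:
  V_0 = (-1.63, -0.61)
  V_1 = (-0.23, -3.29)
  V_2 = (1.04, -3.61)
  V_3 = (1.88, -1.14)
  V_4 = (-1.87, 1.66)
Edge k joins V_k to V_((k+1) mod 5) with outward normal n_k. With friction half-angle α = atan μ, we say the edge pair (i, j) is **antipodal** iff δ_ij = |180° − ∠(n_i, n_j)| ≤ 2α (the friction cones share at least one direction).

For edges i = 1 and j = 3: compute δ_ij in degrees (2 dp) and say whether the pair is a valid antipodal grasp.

δ = 22.61°, valid

α = atan 0.7 = 34.99°;  2α = 69.98°
edge 1: e_1 = (+1.27, -0.32);  n_1 = (-0.2443, -0.9697)
edge 3: e_3 = (-3.75, +2.80);  n_3 = (+0.5983, +0.8013)
∠(n_1, n_3) = 157.39°
δ = |180° − 157.39°| = 22.61°
22.61° ≤ 2α = 69.98°  →  valid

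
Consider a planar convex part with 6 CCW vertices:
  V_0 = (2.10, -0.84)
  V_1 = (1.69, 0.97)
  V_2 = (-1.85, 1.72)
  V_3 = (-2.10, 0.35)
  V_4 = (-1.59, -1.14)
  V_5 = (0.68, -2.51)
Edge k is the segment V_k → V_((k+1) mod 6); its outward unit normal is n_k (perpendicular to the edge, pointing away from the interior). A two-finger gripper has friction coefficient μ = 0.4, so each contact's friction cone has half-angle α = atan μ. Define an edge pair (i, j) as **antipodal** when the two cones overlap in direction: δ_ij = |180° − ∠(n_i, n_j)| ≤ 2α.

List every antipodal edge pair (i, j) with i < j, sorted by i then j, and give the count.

count = 4; pairs: (0,2), (0,3), (1,4), (2,5)

α = atan 0.4 = 21.80°;  2α = 43.60°
n_0 = (+0.9753, +0.2209)
n_1 = (+0.2073, +0.9783)
n_2 = (-0.9838, +0.1795)
n_3 = (-0.9461, -0.3238)
n_4 = (-0.5167, -0.8562)
n_5 = (+0.7618, -0.6478)
  (0,1): δ = 114.73°  ·
  (0,2): δ = 23.10°  ✓
  (0,3): δ = 6.13°  ✓
  (0,4): δ = 46.12°  ·
  (0,5): δ = 126.86°  ·
  (1,2): δ = 88.38°  ·
  (1,3): δ = 59.14°  ·
  (1,4): δ = 19.15°  ✓
  (1,5): δ = 61.59°  ·
  (2,3): δ = 150.76°  ·
  (2,4): δ = 110.77°  ·
  (2,5): δ = 30.03°  ✓
  (3,4): δ = 140.01°  ·
  (3,5): δ = 59.27°  ·
  (4,5): δ = 99.26°  ·
antipodal pairs: 4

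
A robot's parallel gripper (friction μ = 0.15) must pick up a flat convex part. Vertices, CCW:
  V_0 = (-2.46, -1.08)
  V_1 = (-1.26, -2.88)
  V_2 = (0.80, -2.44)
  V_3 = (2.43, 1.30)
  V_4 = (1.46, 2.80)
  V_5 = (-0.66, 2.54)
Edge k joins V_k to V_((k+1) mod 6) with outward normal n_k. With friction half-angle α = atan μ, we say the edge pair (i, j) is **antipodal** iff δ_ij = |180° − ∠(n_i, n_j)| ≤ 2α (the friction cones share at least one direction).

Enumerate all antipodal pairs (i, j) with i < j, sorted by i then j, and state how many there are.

α = atan 0.15 = 8.53°;  2α = 17.06°
n_0 = (-0.8321, -0.5547)
n_1 = (+0.2089, -0.9779)
n_2 = (+0.9167, -0.3995)
n_3 = (+0.8397, +0.5430)
n_4 = (-0.1217, +0.9926)
n_5 = (-0.8954, +0.4452)
  (0,1): δ = 111.63°  ·
  (0,2): δ = 57.24°  ·
  (0,3): δ = 0.80°  ✓
  (0,4): δ = 63.30°  ·
  (0,5): δ = 119.87°  ·
  (1,2): δ = 125.61°  ·
  (1,3): δ = 69.17°  ·
  (1,4): δ = 5.06°  ✓
  (1,5): δ = 51.50°  ·
  (2,3): δ = 123.56°  ·
  (2,4): δ = 59.46°  ·
  (2,5): δ = 2.89°  ✓
  (3,4): δ = 115.90°  ·
  (3,5): δ = 59.33°  ·
  (4,5): δ = 123.43°  ·
antipodal pairs: 3

count = 3; pairs: (0,3), (1,4), (2,5)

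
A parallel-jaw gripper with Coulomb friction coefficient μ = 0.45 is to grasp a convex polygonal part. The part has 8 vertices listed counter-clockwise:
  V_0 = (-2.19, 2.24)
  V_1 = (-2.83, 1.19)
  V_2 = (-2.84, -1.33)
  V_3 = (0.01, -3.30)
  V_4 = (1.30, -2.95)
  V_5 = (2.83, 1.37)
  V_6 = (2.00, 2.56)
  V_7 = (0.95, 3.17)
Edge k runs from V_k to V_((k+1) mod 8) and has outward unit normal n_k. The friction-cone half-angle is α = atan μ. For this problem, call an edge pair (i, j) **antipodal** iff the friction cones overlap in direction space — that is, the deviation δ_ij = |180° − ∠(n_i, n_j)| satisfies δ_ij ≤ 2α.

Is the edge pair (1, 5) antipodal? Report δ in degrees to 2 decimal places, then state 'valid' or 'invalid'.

δ = 35.12°, valid

α = atan 0.45 = 24.23°;  2α = 48.46°
edge 1: e_1 = (-0.01, -2.52);  n_1 = (-1.0000, +0.0040)
edge 5: e_5 = (-0.83, +1.19);  n_5 = (+0.8202, +0.5721)
∠(n_1, n_5) = 144.88°
δ = |180° − 144.88°| = 35.12°
35.12° ≤ 2α = 48.46°  →  valid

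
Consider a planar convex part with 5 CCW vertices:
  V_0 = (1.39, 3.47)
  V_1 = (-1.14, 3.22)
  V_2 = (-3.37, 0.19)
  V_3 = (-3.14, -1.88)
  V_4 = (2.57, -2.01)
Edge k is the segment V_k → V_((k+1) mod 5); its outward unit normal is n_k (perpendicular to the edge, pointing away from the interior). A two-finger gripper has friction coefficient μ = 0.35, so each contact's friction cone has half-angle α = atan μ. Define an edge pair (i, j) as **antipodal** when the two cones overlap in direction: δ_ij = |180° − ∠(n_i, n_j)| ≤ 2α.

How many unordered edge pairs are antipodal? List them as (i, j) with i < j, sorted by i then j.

count = 2; pairs: (0,3), (2,4)

α = atan 0.35 = 19.29°;  2α = 38.58°
n_0 = (-0.0983, +0.9952)
n_1 = (-0.8054, +0.5927)
n_2 = (-0.9939, -0.1104)
n_3 = (-0.0228, -0.9997)
n_4 = (+0.9776, +0.2105)
  (0,1): δ = 132.00°  ·
  (0,2): δ = 89.30°  ·
  (0,3): δ = 6.95°  ✓
  (0,4): δ = 96.51°  ·
  (1,2): δ = 137.31°  ·
  (1,3): δ = 54.95°  ·
  (1,4): δ = 48.50°  ·
  (2,3): δ = 97.64°  ·
  (2,4): δ = 5.81°  ✓
  (3,4): δ = 76.54°  ·
antipodal pairs: 2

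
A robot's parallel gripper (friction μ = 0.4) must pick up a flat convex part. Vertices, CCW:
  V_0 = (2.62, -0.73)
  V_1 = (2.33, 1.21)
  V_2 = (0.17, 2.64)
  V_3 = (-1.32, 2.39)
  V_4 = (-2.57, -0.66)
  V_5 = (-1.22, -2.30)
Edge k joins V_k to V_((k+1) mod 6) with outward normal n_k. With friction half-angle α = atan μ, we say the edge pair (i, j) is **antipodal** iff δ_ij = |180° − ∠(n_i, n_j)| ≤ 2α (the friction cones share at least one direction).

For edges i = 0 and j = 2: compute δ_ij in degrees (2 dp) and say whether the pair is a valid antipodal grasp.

α = atan 0.4 = 21.80°;  2α = 43.60°
edge 0: e_0 = (-0.29, +1.94);  n_0 = (+0.9890, +0.1478)
edge 2: e_2 = (-1.49, -0.25);  n_2 = (-0.1655, +0.9862)
∠(n_0, n_2) = 91.02°
δ = |180° − 91.02°| = 88.98°
88.98° > 2α = 43.60°  →  invalid

δ = 88.98°, invalid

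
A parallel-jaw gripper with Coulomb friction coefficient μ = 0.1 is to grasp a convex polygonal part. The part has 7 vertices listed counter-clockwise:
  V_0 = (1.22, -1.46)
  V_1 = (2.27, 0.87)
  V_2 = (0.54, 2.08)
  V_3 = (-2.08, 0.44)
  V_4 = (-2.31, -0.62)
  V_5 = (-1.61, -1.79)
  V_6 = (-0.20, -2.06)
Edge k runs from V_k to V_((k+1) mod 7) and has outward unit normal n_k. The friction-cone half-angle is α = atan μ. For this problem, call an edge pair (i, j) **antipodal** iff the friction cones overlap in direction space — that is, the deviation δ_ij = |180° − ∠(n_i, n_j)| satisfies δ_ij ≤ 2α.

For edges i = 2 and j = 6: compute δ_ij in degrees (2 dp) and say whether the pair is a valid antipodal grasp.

δ = 9.14°, valid

α = atan 0.1 = 5.71°;  2α = 11.42°
edge 2: e_2 = (-2.62, -1.64);  n_2 = (-0.5306, +0.8476)
edge 6: e_6 = (+1.42, +0.60);  n_6 = (+0.3892, -0.9211)
∠(n_2, n_6) = 170.86°
δ = |180° − 170.86°| = 9.14°
9.14° ≤ 2α = 11.42°  →  valid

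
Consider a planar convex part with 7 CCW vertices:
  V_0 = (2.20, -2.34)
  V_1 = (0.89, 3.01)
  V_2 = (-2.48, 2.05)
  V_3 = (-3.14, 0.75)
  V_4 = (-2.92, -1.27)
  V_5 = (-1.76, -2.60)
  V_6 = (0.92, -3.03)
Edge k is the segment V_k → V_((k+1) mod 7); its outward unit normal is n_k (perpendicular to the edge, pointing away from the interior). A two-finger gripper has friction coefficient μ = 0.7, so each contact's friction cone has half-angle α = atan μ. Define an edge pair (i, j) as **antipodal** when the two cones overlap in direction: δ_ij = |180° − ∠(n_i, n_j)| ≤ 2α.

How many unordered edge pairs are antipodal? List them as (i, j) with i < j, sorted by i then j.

count = 9; pairs: (0,2), (0,3), (0,4), (0,5), (1,4), (1,5), (1,6), (2,6), (3,6)

α = atan 0.7 = 34.99°;  2α = 69.98°
n_0 = (+0.9713, +0.2378)
n_1 = (-0.2740, +0.9617)
n_2 = (-0.8917, +0.4527)
n_3 = (-0.9941, -0.1083)
n_4 = (-0.7536, -0.6573)
n_5 = (-0.1584, -0.9874)
n_6 = (+0.4745, -0.8803)
  (0,1): δ = 87.86°  ·
  (0,2): δ = 40.68°  ✓
  (0,3): δ = 7.54°  ✓
  (0,4): δ = 27.34°  ✓
  (0,5): δ = 67.13°  ✓
  (0,6): δ = 104.57°  ·
  (1,2): δ = 132.82°  ·
  (1,3): δ = 99.68°  ·
  (1,4): δ = 64.81°  ✓
  (1,5): δ = 25.02°  ✓
  (1,6): δ = 12.43°  ✓
  (2,3): δ = 146.87°  ·
  (2,4): δ = 111.99°  ·
  (2,5): δ = 72.20°  ·
  (2,6): δ = 34.76°  ✓
  (3,4): δ = 145.12°  ·
  (3,5): δ = 105.33°  ·
  (3,6): δ = 67.89°  ✓
  (4,5): δ = 140.21°  ·
  (4,6): δ = 102.77°  ·
  (5,6): δ = 142.56°  ·
antipodal pairs: 9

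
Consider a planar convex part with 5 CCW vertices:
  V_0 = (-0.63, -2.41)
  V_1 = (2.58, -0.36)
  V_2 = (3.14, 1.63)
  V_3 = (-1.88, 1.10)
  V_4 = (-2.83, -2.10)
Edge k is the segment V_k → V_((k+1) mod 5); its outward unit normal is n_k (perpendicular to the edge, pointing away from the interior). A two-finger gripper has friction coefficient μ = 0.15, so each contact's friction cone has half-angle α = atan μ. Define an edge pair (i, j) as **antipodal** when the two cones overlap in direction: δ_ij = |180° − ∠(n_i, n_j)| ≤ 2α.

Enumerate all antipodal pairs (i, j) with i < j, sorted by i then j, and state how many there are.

α = atan 0.15 = 8.53°;  2α = 17.06°
n_0 = (+0.5382, -0.8428)
n_1 = (+0.9626, -0.2709)
n_2 = (-0.1050, +0.9945)
n_3 = (-0.9586, +0.2846)
n_4 = (-0.1395, -0.9902)
  (0,1): δ = 138.28°  ·
  (0,2): δ = 26.54°  ·
  (0,3): δ = 40.90°  ·
  (0,4): δ = 139.42°  ·
  (1,2): δ = 68.26°  ·
  (1,3): δ = 0.82°  ✓
  (1,4): δ = 97.70°  ·
  (2,3): δ = 112.56°  ·
  (2,4): δ = 14.05°  ✓
  (3,4): δ = 81.49°  ·
antipodal pairs: 2

count = 2; pairs: (1,3), (2,4)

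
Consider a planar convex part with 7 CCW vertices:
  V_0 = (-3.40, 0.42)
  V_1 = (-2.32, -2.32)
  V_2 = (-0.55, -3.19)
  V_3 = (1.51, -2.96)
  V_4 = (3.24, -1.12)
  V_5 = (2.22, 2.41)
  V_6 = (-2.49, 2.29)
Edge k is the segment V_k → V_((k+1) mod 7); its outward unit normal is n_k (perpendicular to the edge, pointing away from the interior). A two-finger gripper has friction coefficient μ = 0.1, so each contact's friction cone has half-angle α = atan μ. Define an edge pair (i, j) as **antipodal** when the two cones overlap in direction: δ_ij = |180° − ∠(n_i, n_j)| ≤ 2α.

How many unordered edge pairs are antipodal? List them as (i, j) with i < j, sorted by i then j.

count = 2; pairs: (0,4), (2,5)

α = atan 0.1 = 5.71°;  2α = 11.42°
n_0 = (-0.9303, -0.3667)
n_1 = (-0.4411, -0.8974)
n_2 = (+0.1110, -0.9938)
n_3 = (+0.7285, -0.6850)
n_4 = (+0.9607, +0.2776)
n_5 = (-0.0255, +0.9997)
n_6 = (-0.8992, +0.4376)
  (0,1): δ = 137.69°  ·
  (0,2): δ = 105.14°  ·
  (0,3): δ = 64.75°  ·
  (0,4): δ = 5.40°  ✓
  (0,5): δ = 69.95°  ·
  (0,6): δ = 132.54°  ·
  (1,2): δ = 147.45°  ·
  (1,3): δ = 107.06°  ·
  (1,4): δ = 47.71°  ·
  (1,5): δ = 27.63°  ·
  (1,6): δ = 90.23°  ·
  (2,3): δ = 139.61°  ·
  (2,4): δ = 80.25°  ·
  (2,5): δ = 4.91°  ✓
  (2,6): δ = 57.68°  ·
  (3,4): δ = 120.65°  ·
  (3,5): δ = 45.31°  ·
  (3,6): δ = 17.29°  ·
  (4,5): δ = 104.66°  ·
  (4,6): δ = 42.07°  ·
  (5,6): δ = 117.41°  ·
antipodal pairs: 2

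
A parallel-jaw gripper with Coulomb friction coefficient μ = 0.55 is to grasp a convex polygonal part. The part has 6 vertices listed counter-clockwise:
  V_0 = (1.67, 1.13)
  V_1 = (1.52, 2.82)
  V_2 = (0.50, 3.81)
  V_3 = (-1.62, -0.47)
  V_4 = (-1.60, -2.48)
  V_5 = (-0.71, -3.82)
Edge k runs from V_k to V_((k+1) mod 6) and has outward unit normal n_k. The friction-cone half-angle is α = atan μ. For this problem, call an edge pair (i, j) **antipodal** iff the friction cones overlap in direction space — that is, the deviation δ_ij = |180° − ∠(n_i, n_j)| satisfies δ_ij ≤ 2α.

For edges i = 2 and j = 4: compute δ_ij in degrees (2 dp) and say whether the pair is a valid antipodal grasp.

δ = 120.06°, invalid

α = atan 0.55 = 28.81°;  2α = 57.62°
edge 2: e_2 = (-2.12, -4.28);  n_2 = (-0.8961, +0.4439)
edge 4: e_4 = (+0.89, -1.34);  n_4 = (-0.8330, -0.5533)
∠(n_2, n_4) = 59.94°
δ = |180° − 59.94°| = 120.06°
120.06° > 2α = 57.62°  →  invalid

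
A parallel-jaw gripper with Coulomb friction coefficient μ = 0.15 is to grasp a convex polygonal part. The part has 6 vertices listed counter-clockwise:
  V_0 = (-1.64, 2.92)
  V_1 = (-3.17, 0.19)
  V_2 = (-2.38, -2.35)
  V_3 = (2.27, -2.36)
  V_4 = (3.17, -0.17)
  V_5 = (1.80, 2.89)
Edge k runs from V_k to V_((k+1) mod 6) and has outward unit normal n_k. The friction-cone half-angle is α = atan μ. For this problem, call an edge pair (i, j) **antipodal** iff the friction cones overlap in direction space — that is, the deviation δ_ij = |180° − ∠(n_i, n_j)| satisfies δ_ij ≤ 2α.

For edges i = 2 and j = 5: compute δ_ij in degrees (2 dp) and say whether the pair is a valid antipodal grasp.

α = atan 0.15 = 8.53°;  2α = 17.06°
edge 2: e_2 = (+4.65, -0.01);  n_2 = (-0.0022, -1.0000)
edge 5: e_5 = (-3.44, +0.03);  n_5 = (+0.0087, +1.0000)
∠(n_2, n_5) = 179.62°
δ = |180° − 179.62°| = 0.38°
0.38° ≤ 2α = 17.06°  →  valid

δ = 0.38°, valid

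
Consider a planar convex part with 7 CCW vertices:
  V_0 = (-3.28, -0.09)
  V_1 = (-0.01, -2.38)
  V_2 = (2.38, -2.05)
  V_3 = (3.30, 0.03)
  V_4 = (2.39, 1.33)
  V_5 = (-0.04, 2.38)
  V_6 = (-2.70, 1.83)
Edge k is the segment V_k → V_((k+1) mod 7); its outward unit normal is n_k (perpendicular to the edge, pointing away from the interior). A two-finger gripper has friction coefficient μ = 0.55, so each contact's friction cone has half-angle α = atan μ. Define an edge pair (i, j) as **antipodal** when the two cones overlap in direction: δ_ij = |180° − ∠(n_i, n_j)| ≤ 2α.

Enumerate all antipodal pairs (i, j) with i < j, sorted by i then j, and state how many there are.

count = 8; pairs: (0,3), (0,4), (0,5), (1,4), (1,5), (2,5), (2,6), (3,6)

α = atan 0.55 = 28.81°;  2α = 57.62°
n_0 = (-0.5736, -0.8191)
n_1 = (+0.1368, -0.9906)
n_2 = (+0.9145, -0.4045)
n_3 = (+0.8192, +0.5735)
n_4 = (+0.3967, +0.9180)
n_5 = (-0.2025, +0.9793)
n_6 = (-0.9573, +0.2892)
  (0,1): δ = 137.13°  ·
  (0,2): δ = 78.86°  ·
  (0,3): δ = 20.00°  ✓
  (0,4): δ = 11.63°  ✓
  (0,5): δ = 46.69°  ✓
  (0,6): δ = 108.20°  ·
  (1,2): δ = 121.72°  ·
  (1,3): δ = 62.87°  ·
  (1,4): δ = 31.23°  ✓
  (1,5): δ = 3.82°  ✓
  (1,6): δ = 65.33°  ·
  (2,3): δ = 121.15°  ·
  (2,4): δ = 89.51°  ·
  (2,5): δ = 54.46°  ✓
  (2,6): δ = 7.05°  ✓
  (3,4): δ = 148.36°  ·
  (3,5): δ = 113.31°  ·
  (3,6): δ = 51.80°  ✓
  (4,5): δ = 144.95°  ·
  (4,6): δ = 83.44°  ·
  (5,6): δ = 118.49°  ·
antipodal pairs: 8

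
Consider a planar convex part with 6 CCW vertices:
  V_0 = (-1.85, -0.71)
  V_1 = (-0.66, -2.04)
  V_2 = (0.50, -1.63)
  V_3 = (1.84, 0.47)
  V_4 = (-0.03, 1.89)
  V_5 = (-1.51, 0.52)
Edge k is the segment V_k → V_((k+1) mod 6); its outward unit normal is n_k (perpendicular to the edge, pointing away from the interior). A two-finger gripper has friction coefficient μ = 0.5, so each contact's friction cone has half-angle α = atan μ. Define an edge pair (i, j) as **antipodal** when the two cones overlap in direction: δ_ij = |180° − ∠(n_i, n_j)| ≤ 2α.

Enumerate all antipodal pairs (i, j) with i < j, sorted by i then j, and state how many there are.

count = 4; pairs: (0,3), (1,4), (2,4), (2,5)

α = atan 0.5 = 26.57°;  2α = 53.13°
n_0 = (-0.7452, -0.6668)
n_1 = (+0.3332, -0.9428)
n_2 = (+0.8430, -0.5379)
n_3 = (+0.6048, +0.7964)
n_4 = (-0.6793, +0.7339)
n_5 = (-0.9639, +0.2664)
  (0,1): δ = 112.35°  ·
  (0,2): δ = 74.36°  ·
  (0,3): δ = 10.97°  ✓
  (0,4): δ = 90.97°  ·
  (0,5): δ = 122.73°  ·
  (1,2): δ = 142.01°  ·
  (1,3): δ = 56.68°  ·
  (1,4): δ = 23.32°  ✓
  (1,5): δ = 55.08°  ·
  (2,3): δ = 94.67°  ·
  (2,4): δ = 14.67°  ✓
  (2,5): δ = 17.09°  ✓
  (3,4): δ = 100.00°  ·
  (3,5): δ = 68.24°  ·
  (4,5): δ = 148.24°  ·
antipodal pairs: 4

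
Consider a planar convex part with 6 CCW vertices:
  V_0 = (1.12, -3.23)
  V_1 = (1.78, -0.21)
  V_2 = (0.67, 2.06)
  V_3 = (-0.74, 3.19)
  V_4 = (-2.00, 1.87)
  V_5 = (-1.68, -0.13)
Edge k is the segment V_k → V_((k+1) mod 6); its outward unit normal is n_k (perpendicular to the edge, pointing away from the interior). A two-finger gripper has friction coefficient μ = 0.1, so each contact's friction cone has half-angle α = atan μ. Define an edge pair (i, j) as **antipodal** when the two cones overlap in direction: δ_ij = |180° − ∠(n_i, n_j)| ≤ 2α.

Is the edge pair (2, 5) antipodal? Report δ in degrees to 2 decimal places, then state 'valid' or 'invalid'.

α = atan 0.1 = 5.71°;  2α = 11.42°
edge 2: e_2 = (-1.41, +1.13);  n_2 = (+0.6254, +0.7803)
edge 5: e_5 = (+2.80, -3.10);  n_5 = (-0.7421, -0.6703)
∠(n_2, n_5) = 170.80°
δ = |180° − 170.80°| = 9.20°
9.20° ≤ 2α = 11.42°  →  valid

δ = 9.20°, valid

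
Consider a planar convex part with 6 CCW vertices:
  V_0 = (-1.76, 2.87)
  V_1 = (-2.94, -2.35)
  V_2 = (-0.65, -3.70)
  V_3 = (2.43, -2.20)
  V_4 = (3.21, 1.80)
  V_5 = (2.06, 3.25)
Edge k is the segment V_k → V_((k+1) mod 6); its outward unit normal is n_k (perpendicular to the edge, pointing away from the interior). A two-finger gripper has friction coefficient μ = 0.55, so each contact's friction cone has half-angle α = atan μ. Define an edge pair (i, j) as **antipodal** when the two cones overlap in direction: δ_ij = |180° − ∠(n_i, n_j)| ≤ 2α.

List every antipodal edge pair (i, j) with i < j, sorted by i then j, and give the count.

count = 6; pairs: (0,2), (0,3), (0,4), (1,4), (1,5), (2,5)

α = atan 0.55 = 28.81°;  2α = 57.62°
n_0 = (-0.9754, +0.2205)
n_1 = (-0.5078, -0.8615)
n_2 = (+0.4378, -0.8990)
n_3 = (+0.9815, -0.1914)
n_4 = (+0.7835, +0.6214)
n_5 = (-0.0990, +0.9951)
  (0,1): δ = 107.78°  ·
  (0,2): δ = 51.30°  ✓
  (0,3): δ = 1.70°  ✓
  (0,4): δ = 51.16°  ✓
  (0,5): δ = 108.42°  ·
  (1,2): δ = 123.51°  ·
  (1,3): δ = 70.51°  ·
  (1,4): δ = 21.06°  ✓
  (1,5): δ = 36.20°  ✓
  (2,3): δ = 127.00°  ·
  (2,4): δ = 77.55°  ·
  (2,5): δ = 20.29°  ✓
  (3,4): δ = 130.55°  ·
  (3,5): δ = 73.28°  ·
  (4,5): δ = 122.74°  ·
antipodal pairs: 6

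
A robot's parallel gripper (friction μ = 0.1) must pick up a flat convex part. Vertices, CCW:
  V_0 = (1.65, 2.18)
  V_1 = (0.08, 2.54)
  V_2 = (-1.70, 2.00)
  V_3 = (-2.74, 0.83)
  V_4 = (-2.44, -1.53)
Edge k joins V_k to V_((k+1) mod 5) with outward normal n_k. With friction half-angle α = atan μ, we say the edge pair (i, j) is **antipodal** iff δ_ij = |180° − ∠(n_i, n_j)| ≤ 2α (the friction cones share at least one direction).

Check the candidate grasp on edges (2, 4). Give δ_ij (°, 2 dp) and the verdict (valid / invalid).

α = atan 0.1 = 5.71°;  2α = 11.42°
edge 2: e_2 = (-1.04, -1.17);  n_2 = (-0.7474, +0.6644)
edge 4: e_4 = (+4.09, +3.71);  n_4 = (+0.6719, -0.7407)
∠(n_2, n_4) = 173.84°
δ = |180° − 173.84°| = 6.16°
6.16° ≤ 2α = 11.42°  →  valid

δ = 6.16°, valid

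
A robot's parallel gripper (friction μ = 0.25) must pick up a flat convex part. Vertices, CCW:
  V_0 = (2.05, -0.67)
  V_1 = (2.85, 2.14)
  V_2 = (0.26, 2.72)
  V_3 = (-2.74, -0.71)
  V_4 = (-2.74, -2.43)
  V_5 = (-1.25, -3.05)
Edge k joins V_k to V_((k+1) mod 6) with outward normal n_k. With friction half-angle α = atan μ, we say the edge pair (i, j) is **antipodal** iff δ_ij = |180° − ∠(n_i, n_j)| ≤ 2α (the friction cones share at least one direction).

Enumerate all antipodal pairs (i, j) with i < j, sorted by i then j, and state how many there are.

α = atan 0.25 = 14.04°;  2α = 28.07°
n_0 = (+0.9618, -0.2738)
n_1 = (+0.2185, +0.9758)
n_2 = (-0.7527, +0.6583)
n_3 = (-1.0000, -0.0000)
n_4 = (-0.3842, -0.9233)
n_5 = (+0.5850, -0.8111)
  (0,1): δ = 86.73°  ·
  (0,2): δ = 25.28°  ✓
  (0,3): δ = 15.89°  ✓
  (0,4): δ = 83.30°  ·
  (0,5): δ = 141.69°  ·
  (1,2): δ = 118.55°  ·
  (1,3): δ = 77.38°  ·
  (1,4): δ = 9.97°  ✓
  (1,5): δ = 48.42°  ·
  (2,3): δ = 138.83°  ·
  (2,4): δ = 71.42°  ·
  (2,5): δ = 13.03°  ✓
  (3,4): δ = 112.59°  ·
  (3,5): δ = 54.20°  ·
  (4,5): δ = 121.61°  ·
antipodal pairs: 4

count = 4; pairs: (0,2), (0,3), (1,4), (2,5)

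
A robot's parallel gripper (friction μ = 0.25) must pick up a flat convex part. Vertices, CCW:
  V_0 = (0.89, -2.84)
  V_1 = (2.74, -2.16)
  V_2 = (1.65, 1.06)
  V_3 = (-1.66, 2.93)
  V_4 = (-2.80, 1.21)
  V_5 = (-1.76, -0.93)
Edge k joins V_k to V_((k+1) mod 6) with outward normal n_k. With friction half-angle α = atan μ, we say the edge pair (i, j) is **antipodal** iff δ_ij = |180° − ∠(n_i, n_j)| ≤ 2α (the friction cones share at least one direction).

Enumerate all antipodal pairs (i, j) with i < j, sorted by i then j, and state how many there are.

α = atan 0.25 = 14.04°;  2α = 28.07°
n_0 = (+0.3450, -0.9386)
n_1 = (+0.9472, +0.3206)
n_2 = (+0.4919, +0.8707)
n_3 = (-0.8335, +0.5525)
n_4 = (-0.8994, -0.4371)
n_5 = (-0.5847, -0.8112)
  (0,1): δ = 91.48°  ·
  (0,2): δ = 49.65°  ·
  (0,3): δ = 36.28°  ·
  (0,4): δ = 95.74°  ·
  (0,5): δ = 124.04°  ·
  (1,2): δ = 138.17°  ·
  (1,3): δ = 52.24°  ·
  (1,4): δ = 7.22°  ✓
  (1,5): δ = 35.52°  ·
  (2,3): δ = 94.07°  ·
  (2,4): δ = 34.62°  ·
  (2,5): δ = 6.32°  ✓
  (3,4): δ = 120.55°  ·
  (3,5): δ = 92.25°  ·
  (4,5): δ = 151.70°  ·
antipodal pairs: 2

count = 2; pairs: (1,4), (2,5)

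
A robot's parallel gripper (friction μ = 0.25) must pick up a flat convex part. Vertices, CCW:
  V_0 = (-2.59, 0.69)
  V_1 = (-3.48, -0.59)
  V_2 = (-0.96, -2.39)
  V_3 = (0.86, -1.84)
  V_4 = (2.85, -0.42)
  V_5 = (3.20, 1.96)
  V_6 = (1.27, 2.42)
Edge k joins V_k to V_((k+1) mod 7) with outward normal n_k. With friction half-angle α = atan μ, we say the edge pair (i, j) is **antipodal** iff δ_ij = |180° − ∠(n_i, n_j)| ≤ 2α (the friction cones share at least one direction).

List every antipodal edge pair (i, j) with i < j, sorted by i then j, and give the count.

count = 5; pairs: (0,3), (0,4), (1,5), (2,6), (3,6)

α = atan 0.25 = 14.04°;  2α = 28.07°
n_0 = (-0.8210, +0.5709)
n_1 = (-0.5812, -0.8137)
n_2 = (+0.2893, -0.9572)
n_3 = (+0.5809, -0.8140)
n_4 = (+0.9894, -0.1455)
n_5 = (+0.2318, +0.9728)
n_6 = (-0.4090, +0.9125)
  (0,1): δ = 90.73°  ·
  (0,2): δ = 38.37°  ·
  (0,3): δ = 19.68°  ✓
  (0,4): δ = 26.45°  ✓
  (0,5): δ = 111.41°  ·
  (0,6): δ = 148.95°  ·
  (1,2): δ = 127.65°  ·
  (1,3): δ = 108.95°  ·
  (1,4): δ = 62.83°  ·
  (1,5): δ = 22.13°  ✓
  (1,6): δ = 59.68°  ·
  (2,3): δ = 161.30°  ·
  (2,4): δ = 115.18°  ·
  (2,5): δ = 30.22°  ·
  (2,6): δ = 7.33°  ✓
  (3,4): δ = 133.88°  ·
  (3,5): δ = 48.92°  ·
  (3,6): δ = 11.37°  ✓
  (4,5): δ = 95.04°  ·
  (4,6): δ = 57.49°  ·
  (5,6): δ = 142.45°  ·
antipodal pairs: 5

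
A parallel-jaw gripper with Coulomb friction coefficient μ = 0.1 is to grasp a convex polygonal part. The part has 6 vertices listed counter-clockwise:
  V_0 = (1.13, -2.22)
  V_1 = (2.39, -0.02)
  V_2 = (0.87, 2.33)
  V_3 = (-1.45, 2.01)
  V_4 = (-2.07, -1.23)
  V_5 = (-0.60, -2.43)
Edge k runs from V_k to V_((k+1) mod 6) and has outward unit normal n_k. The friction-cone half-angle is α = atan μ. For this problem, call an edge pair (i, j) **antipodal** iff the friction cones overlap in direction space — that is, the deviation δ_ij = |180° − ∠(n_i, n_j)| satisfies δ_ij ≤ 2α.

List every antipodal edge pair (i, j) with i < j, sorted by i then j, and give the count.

count = 1; pairs: (2,5)

α = atan 0.1 = 5.71°;  2α = 11.42°
n_0 = (+0.8678, -0.4970)
n_1 = (+0.8397, +0.5431)
n_2 = (-0.1366, +0.9906)
n_3 = (-0.9822, +0.1879)
n_4 = (-0.6324, -0.7747)
n_5 = (+0.1205, -0.9927)
  (0,1): δ = 117.30°  ·
  (0,2): δ = 52.35°  ·
  (0,3): δ = 18.97°  ·
  (0,4): δ = 80.58°  ·
  (0,5): δ = 126.72°  ·
  (1,2): δ = 115.04°  ·
  (1,3): δ = 43.73°  ·
  (1,4): δ = 17.88°  ·
  (1,5): δ = 64.03°  ·
  (2,3): δ = 108.69°  ·
  (2,4): δ = 47.08°  ·
  (2,5): δ = 0.93°  ✓
  (3,4): δ = 118.39°  ·
  (3,5): δ = 72.25°  ·
  (4,5): δ = 133.85°  ·
antipodal pairs: 1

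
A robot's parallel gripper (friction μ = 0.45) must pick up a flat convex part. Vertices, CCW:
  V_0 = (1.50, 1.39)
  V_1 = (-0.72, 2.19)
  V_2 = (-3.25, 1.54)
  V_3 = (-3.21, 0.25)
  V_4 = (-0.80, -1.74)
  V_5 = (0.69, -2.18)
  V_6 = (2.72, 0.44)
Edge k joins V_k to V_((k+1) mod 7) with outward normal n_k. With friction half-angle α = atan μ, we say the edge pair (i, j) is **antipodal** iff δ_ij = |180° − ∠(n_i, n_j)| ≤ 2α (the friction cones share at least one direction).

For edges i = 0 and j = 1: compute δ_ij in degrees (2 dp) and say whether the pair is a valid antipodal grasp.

δ = 145.77°, invalid

α = atan 0.45 = 24.23°;  2α = 48.46°
edge 0: e_0 = (-2.22, +0.80);  n_0 = (+0.3390, +0.9408)
edge 1: e_1 = (-2.53, -0.65);  n_1 = (-0.2488, +0.9685)
∠(n_0, n_1) = 34.23°
δ = |180° − 34.23°| = 145.77°
145.77° > 2α = 48.46°  →  invalid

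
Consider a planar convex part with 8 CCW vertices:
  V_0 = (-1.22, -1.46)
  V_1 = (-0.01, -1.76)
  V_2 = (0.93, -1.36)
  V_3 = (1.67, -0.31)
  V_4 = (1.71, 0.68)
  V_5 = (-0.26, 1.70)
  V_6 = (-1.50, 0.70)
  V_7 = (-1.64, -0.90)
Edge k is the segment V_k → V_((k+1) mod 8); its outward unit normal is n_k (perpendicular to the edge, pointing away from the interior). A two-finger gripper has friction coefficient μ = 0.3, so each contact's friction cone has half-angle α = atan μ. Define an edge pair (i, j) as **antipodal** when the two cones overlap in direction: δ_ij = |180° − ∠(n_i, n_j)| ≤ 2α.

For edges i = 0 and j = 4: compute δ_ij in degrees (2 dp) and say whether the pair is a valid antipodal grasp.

δ = 13.45°, valid

α = atan 0.3 = 16.70°;  2α = 33.40°
edge 0: e_0 = (+1.21, -0.30);  n_0 = (-0.2406, -0.9706)
edge 4: e_4 = (-1.97, +1.02);  n_4 = (+0.4598, +0.8880)
∠(n_0, n_4) = 166.55°
δ = |180° − 166.55°| = 13.45°
13.45° ≤ 2α = 33.40°  →  valid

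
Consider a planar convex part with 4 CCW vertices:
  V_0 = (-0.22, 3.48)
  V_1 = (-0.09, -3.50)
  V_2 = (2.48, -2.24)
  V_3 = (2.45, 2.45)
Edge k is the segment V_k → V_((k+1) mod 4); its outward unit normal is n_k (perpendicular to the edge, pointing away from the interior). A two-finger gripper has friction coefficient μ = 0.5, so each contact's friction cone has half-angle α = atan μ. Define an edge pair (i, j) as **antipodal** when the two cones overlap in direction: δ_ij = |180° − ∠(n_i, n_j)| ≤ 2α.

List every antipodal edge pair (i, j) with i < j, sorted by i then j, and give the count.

α = atan 0.5 = 26.57°;  2α = 53.13°
n_0 = (-0.9998, -0.0186)
n_1 = (+0.4402, -0.8979)
n_2 = (+1.0000, +0.0064)
n_3 = (+0.3599, +0.9330)
  (0,1): δ = 64.95°  ·
  (0,2): δ = 0.70°  ✓
  (0,3): δ = 67.84°  ·
  (1,2): δ = 115.75°  ·
  (1,3): δ = 47.21°  ✓
  (2,3): δ = 111.46°  ·
antipodal pairs: 2

count = 2; pairs: (0,2), (1,3)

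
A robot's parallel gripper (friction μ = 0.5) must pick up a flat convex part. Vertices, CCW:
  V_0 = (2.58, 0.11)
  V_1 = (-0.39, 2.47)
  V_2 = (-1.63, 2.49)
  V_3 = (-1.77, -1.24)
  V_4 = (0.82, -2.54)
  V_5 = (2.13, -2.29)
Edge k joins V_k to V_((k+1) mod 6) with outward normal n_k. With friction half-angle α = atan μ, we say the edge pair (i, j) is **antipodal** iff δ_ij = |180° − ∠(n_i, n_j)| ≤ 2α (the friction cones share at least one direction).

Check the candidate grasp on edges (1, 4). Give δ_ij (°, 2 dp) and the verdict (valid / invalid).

α = atan 0.5 = 26.57°;  2α = 53.13°
edge 1: e_1 = (-1.24, +0.02);  n_1 = (+0.0161, +0.9999)
edge 4: e_4 = (+1.31, +0.25);  n_4 = (+0.1875, -0.9823)
∠(n_1, n_4) = 168.27°
δ = |180° − 168.27°| = 11.73°
11.73° ≤ 2α = 53.13°  →  valid

δ = 11.73°, valid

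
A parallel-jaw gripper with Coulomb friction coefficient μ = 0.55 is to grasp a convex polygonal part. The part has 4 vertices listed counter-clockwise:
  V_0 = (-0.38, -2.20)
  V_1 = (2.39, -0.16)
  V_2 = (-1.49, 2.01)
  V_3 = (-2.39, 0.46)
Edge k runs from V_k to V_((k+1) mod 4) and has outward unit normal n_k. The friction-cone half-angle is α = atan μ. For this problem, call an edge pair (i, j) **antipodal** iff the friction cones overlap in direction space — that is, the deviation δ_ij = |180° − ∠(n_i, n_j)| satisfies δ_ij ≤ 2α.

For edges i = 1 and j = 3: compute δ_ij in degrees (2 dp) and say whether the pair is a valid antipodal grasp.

α = atan 0.55 = 28.81°;  2α = 57.62°
edge 1: e_1 = (-3.88, +2.17);  n_1 = (+0.4881, +0.8728)
edge 3: e_3 = (+2.01, -2.66);  n_3 = (-0.7978, -0.6029)
∠(n_1, n_3) = 156.29°
δ = |180° − 156.29°| = 23.71°
23.71° ≤ 2α = 57.62°  →  valid

δ = 23.71°, valid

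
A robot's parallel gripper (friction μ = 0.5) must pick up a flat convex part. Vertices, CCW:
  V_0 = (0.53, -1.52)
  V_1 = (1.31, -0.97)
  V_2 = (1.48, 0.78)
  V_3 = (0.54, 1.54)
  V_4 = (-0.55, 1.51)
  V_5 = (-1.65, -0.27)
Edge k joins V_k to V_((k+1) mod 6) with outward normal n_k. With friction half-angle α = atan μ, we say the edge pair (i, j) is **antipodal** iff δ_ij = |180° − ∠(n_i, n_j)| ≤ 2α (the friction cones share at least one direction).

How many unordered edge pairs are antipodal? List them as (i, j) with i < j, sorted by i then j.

count = 5; pairs: (0,3), (0,4), (1,4), (2,5), (3,5)

α = atan 0.5 = 26.57°;  2α = 53.13°
n_0 = (+0.5763, -0.8173)
n_1 = (+0.9953, -0.0967)
n_2 = (+0.6287, +0.7776)
n_3 = (-0.0275, +0.9996)
n_4 = (-0.8507, +0.5257)
n_5 = (-0.4974, -0.8675)
  (0,1): δ = 130.74°  ·
  (0,2): δ = 74.14°  ·
  (0,3): δ = 33.61°  ✓
  (0,4): δ = 23.10°  ✓
  (0,5): δ = 114.98°  ·
  (1,2): δ = 123.41°  ·
  (1,3): δ = 82.87°  ·
  (1,4): δ = 26.17°  ✓
  (1,5): δ = 65.72°  ·
  (2,3): δ = 139.47°  ·
  (2,4): δ = 82.76°  ·
  (2,5): δ = 9.13°  ✓
  (3,4): δ = 123.29°  ·
  (3,5): δ = 31.41°  ✓
  (4,5): δ = 88.11°  ·
antipodal pairs: 5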